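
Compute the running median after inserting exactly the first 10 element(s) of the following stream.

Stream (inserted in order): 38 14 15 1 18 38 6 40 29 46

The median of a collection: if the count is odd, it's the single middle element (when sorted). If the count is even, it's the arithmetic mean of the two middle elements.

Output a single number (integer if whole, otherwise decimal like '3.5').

Step 1: insert 38 -> lo=[38] (size 1, max 38) hi=[] (size 0) -> median=38
Step 2: insert 14 -> lo=[14] (size 1, max 14) hi=[38] (size 1, min 38) -> median=26
Step 3: insert 15 -> lo=[14, 15] (size 2, max 15) hi=[38] (size 1, min 38) -> median=15
Step 4: insert 1 -> lo=[1, 14] (size 2, max 14) hi=[15, 38] (size 2, min 15) -> median=14.5
Step 5: insert 18 -> lo=[1, 14, 15] (size 3, max 15) hi=[18, 38] (size 2, min 18) -> median=15
Step 6: insert 38 -> lo=[1, 14, 15] (size 3, max 15) hi=[18, 38, 38] (size 3, min 18) -> median=16.5
Step 7: insert 6 -> lo=[1, 6, 14, 15] (size 4, max 15) hi=[18, 38, 38] (size 3, min 18) -> median=15
Step 8: insert 40 -> lo=[1, 6, 14, 15] (size 4, max 15) hi=[18, 38, 38, 40] (size 4, min 18) -> median=16.5
Step 9: insert 29 -> lo=[1, 6, 14, 15, 18] (size 5, max 18) hi=[29, 38, 38, 40] (size 4, min 29) -> median=18
Step 10: insert 46 -> lo=[1, 6, 14, 15, 18] (size 5, max 18) hi=[29, 38, 38, 40, 46] (size 5, min 29) -> median=23.5

Answer: 23.5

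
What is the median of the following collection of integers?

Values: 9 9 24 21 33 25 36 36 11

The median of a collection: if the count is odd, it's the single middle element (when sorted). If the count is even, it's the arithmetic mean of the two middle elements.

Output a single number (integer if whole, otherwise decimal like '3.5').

Answer: 24

Derivation:
Step 1: insert 9 -> lo=[9] (size 1, max 9) hi=[] (size 0) -> median=9
Step 2: insert 9 -> lo=[9] (size 1, max 9) hi=[9] (size 1, min 9) -> median=9
Step 3: insert 24 -> lo=[9, 9] (size 2, max 9) hi=[24] (size 1, min 24) -> median=9
Step 4: insert 21 -> lo=[9, 9] (size 2, max 9) hi=[21, 24] (size 2, min 21) -> median=15
Step 5: insert 33 -> lo=[9, 9, 21] (size 3, max 21) hi=[24, 33] (size 2, min 24) -> median=21
Step 6: insert 25 -> lo=[9, 9, 21] (size 3, max 21) hi=[24, 25, 33] (size 3, min 24) -> median=22.5
Step 7: insert 36 -> lo=[9, 9, 21, 24] (size 4, max 24) hi=[25, 33, 36] (size 3, min 25) -> median=24
Step 8: insert 36 -> lo=[9, 9, 21, 24] (size 4, max 24) hi=[25, 33, 36, 36] (size 4, min 25) -> median=24.5
Step 9: insert 11 -> lo=[9, 9, 11, 21, 24] (size 5, max 24) hi=[25, 33, 36, 36] (size 4, min 25) -> median=24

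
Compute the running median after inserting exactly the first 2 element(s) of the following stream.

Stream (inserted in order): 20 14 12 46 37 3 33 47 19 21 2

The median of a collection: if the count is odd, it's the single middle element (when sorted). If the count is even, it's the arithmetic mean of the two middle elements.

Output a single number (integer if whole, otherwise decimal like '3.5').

Step 1: insert 20 -> lo=[20] (size 1, max 20) hi=[] (size 0) -> median=20
Step 2: insert 14 -> lo=[14] (size 1, max 14) hi=[20] (size 1, min 20) -> median=17

Answer: 17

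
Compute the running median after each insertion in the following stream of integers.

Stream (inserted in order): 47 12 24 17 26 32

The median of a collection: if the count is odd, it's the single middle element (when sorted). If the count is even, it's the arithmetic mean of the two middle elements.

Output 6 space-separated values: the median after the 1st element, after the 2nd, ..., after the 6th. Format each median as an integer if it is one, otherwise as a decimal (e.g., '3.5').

Answer: 47 29.5 24 20.5 24 25

Derivation:
Step 1: insert 47 -> lo=[47] (size 1, max 47) hi=[] (size 0) -> median=47
Step 2: insert 12 -> lo=[12] (size 1, max 12) hi=[47] (size 1, min 47) -> median=29.5
Step 3: insert 24 -> lo=[12, 24] (size 2, max 24) hi=[47] (size 1, min 47) -> median=24
Step 4: insert 17 -> lo=[12, 17] (size 2, max 17) hi=[24, 47] (size 2, min 24) -> median=20.5
Step 5: insert 26 -> lo=[12, 17, 24] (size 3, max 24) hi=[26, 47] (size 2, min 26) -> median=24
Step 6: insert 32 -> lo=[12, 17, 24] (size 3, max 24) hi=[26, 32, 47] (size 3, min 26) -> median=25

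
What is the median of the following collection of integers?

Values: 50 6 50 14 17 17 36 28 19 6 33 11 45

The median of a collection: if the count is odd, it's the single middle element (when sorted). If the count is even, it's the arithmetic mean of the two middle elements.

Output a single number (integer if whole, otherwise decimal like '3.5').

Step 1: insert 50 -> lo=[50] (size 1, max 50) hi=[] (size 0) -> median=50
Step 2: insert 6 -> lo=[6] (size 1, max 6) hi=[50] (size 1, min 50) -> median=28
Step 3: insert 50 -> lo=[6, 50] (size 2, max 50) hi=[50] (size 1, min 50) -> median=50
Step 4: insert 14 -> lo=[6, 14] (size 2, max 14) hi=[50, 50] (size 2, min 50) -> median=32
Step 5: insert 17 -> lo=[6, 14, 17] (size 3, max 17) hi=[50, 50] (size 2, min 50) -> median=17
Step 6: insert 17 -> lo=[6, 14, 17] (size 3, max 17) hi=[17, 50, 50] (size 3, min 17) -> median=17
Step 7: insert 36 -> lo=[6, 14, 17, 17] (size 4, max 17) hi=[36, 50, 50] (size 3, min 36) -> median=17
Step 8: insert 28 -> lo=[6, 14, 17, 17] (size 4, max 17) hi=[28, 36, 50, 50] (size 4, min 28) -> median=22.5
Step 9: insert 19 -> lo=[6, 14, 17, 17, 19] (size 5, max 19) hi=[28, 36, 50, 50] (size 4, min 28) -> median=19
Step 10: insert 6 -> lo=[6, 6, 14, 17, 17] (size 5, max 17) hi=[19, 28, 36, 50, 50] (size 5, min 19) -> median=18
Step 11: insert 33 -> lo=[6, 6, 14, 17, 17, 19] (size 6, max 19) hi=[28, 33, 36, 50, 50] (size 5, min 28) -> median=19
Step 12: insert 11 -> lo=[6, 6, 11, 14, 17, 17] (size 6, max 17) hi=[19, 28, 33, 36, 50, 50] (size 6, min 19) -> median=18
Step 13: insert 45 -> lo=[6, 6, 11, 14, 17, 17, 19] (size 7, max 19) hi=[28, 33, 36, 45, 50, 50] (size 6, min 28) -> median=19

Answer: 19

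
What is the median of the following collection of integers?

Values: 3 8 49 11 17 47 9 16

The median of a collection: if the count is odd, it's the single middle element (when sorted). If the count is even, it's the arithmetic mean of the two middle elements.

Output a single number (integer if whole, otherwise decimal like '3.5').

Answer: 13.5

Derivation:
Step 1: insert 3 -> lo=[3] (size 1, max 3) hi=[] (size 0) -> median=3
Step 2: insert 8 -> lo=[3] (size 1, max 3) hi=[8] (size 1, min 8) -> median=5.5
Step 3: insert 49 -> lo=[3, 8] (size 2, max 8) hi=[49] (size 1, min 49) -> median=8
Step 4: insert 11 -> lo=[3, 8] (size 2, max 8) hi=[11, 49] (size 2, min 11) -> median=9.5
Step 5: insert 17 -> lo=[3, 8, 11] (size 3, max 11) hi=[17, 49] (size 2, min 17) -> median=11
Step 6: insert 47 -> lo=[3, 8, 11] (size 3, max 11) hi=[17, 47, 49] (size 3, min 17) -> median=14
Step 7: insert 9 -> lo=[3, 8, 9, 11] (size 4, max 11) hi=[17, 47, 49] (size 3, min 17) -> median=11
Step 8: insert 16 -> lo=[3, 8, 9, 11] (size 4, max 11) hi=[16, 17, 47, 49] (size 4, min 16) -> median=13.5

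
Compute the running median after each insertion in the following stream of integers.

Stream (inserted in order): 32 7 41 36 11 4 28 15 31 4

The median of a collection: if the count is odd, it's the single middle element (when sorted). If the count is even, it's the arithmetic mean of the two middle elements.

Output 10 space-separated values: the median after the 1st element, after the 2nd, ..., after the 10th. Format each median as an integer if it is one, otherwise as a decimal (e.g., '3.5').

Answer: 32 19.5 32 34 32 21.5 28 21.5 28 21.5

Derivation:
Step 1: insert 32 -> lo=[32] (size 1, max 32) hi=[] (size 0) -> median=32
Step 2: insert 7 -> lo=[7] (size 1, max 7) hi=[32] (size 1, min 32) -> median=19.5
Step 3: insert 41 -> lo=[7, 32] (size 2, max 32) hi=[41] (size 1, min 41) -> median=32
Step 4: insert 36 -> lo=[7, 32] (size 2, max 32) hi=[36, 41] (size 2, min 36) -> median=34
Step 5: insert 11 -> lo=[7, 11, 32] (size 3, max 32) hi=[36, 41] (size 2, min 36) -> median=32
Step 6: insert 4 -> lo=[4, 7, 11] (size 3, max 11) hi=[32, 36, 41] (size 3, min 32) -> median=21.5
Step 7: insert 28 -> lo=[4, 7, 11, 28] (size 4, max 28) hi=[32, 36, 41] (size 3, min 32) -> median=28
Step 8: insert 15 -> lo=[4, 7, 11, 15] (size 4, max 15) hi=[28, 32, 36, 41] (size 4, min 28) -> median=21.5
Step 9: insert 31 -> lo=[4, 7, 11, 15, 28] (size 5, max 28) hi=[31, 32, 36, 41] (size 4, min 31) -> median=28
Step 10: insert 4 -> lo=[4, 4, 7, 11, 15] (size 5, max 15) hi=[28, 31, 32, 36, 41] (size 5, min 28) -> median=21.5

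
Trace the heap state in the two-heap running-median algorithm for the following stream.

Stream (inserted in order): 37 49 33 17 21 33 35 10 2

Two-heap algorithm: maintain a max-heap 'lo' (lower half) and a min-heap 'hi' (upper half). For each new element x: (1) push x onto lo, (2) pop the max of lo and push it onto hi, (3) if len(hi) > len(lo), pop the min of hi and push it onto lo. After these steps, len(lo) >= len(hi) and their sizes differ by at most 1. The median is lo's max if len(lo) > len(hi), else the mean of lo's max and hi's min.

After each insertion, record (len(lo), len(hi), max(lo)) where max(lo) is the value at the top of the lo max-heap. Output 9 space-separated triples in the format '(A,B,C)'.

Answer: (1,0,37) (1,1,37) (2,1,37) (2,2,33) (3,2,33) (3,3,33) (4,3,33) (4,4,33) (5,4,33)

Derivation:
Step 1: insert 37 -> lo=[37] hi=[] -> (len(lo)=1, len(hi)=0, max(lo)=37)
Step 2: insert 49 -> lo=[37] hi=[49] -> (len(lo)=1, len(hi)=1, max(lo)=37)
Step 3: insert 33 -> lo=[33, 37] hi=[49] -> (len(lo)=2, len(hi)=1, max(lo)=37)
Step 4: insert 17 -> lo=[17, 33] hi=[37, 49] -> (len(lo)=2, len(hi)=2, max(lo)=33)
Step 5: insert 21 -> lo=[17, 21, 33] hi=[37, 49] -> (len(lo)=3, len(hi)=2, max(lo)=33)
Step 6: insert 33 -> lo=[17, 21, 33] hi=[33, 37, 49] -> (len(lo)=3, len(hi)=3, max(lo)=33)
Step 7: insert 35 -> lo=[17, 21, 33, 33] hi=[35, 37, 49] -> (len(lo)=4, len(hi)=3, max(lo)=33)
Step 8: insert 10 -> lo=[10, 17, 21, 33] hi=[33, 35, 37, 49] -> (len(lo)=4, len(hi)=4, max(lo)=33)
Step 9: insert 2 -> lo=[2, 10, 17, 21, 33] hi=[33, 35, 37, 49] -> (len(lo)=5, len(hi)=4, max(lo)=33)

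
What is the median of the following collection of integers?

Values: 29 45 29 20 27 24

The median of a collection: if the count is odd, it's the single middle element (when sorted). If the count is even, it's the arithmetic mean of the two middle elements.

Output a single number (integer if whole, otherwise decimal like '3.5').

Answer: 28

Derivation:
Step 1: insert 29 -> lo=[29] (size 1, max 29) hi=[] (size 0) -> median=29
Step 2: insert 45 -> lo=[29] (size 1, max 29) hi=[45] (size 1, min 45) -> median=37
Step 3: insert 29 -> lo=[29, 29] (size 2, max 29) hi=[45] (size 1, min 45) -> median=29
Step 4: insert 20 -> lo=[20, 29] (size 2, max 29) hi=[29, 45] (size 2, min 29) -> median=29
Step 5: insert 27 -> lo=[20, 27, 29] (size 3, max 29) hi=[29, 45] (size 2, min 29) -> median=29
Step 6: insert 24 -> lo=[20, 24, 27] (size 3, max 27) hi=[29, 29, 45] (size 3, min 29) -> median=28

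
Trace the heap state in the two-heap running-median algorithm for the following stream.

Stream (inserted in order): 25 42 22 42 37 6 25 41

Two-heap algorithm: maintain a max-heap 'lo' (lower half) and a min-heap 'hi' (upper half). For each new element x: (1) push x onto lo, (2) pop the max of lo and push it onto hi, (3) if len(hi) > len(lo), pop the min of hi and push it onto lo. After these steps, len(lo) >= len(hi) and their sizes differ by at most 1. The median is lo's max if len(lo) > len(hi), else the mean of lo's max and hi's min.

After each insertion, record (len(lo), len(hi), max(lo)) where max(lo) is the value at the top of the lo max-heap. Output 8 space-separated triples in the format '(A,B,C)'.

Step 1: insert 25 -> lo=[25] hi=[] -> (len(lo)=1, len(hi)=0, max(lo)=25)
Step 2: insert 42 -> lo=[25] hi=[42] -> (len(lo)=1, len(hi)=1, max(lo)=25)
Step 3: insert 22 -> lo=[22, 25] hi=[42] -> (len(lo)=2, len(hi)=1, max(lo)=25)
Step 4: insert 42 -> lo=[22, 25] hi=[42, 42] -> (len(lo)=2, len(hi)=2, max(lo)=25)
Step 5: insert 37 -> lo=[22, 25, 37] hi=[42, 42] -> (len(lo)=3, len(hi)=2, max(lo)=37)
Step 6: insert 6 -> lo=[6, 22, 25] hi=[37, 42, 42] -> (len(lo)=3, len(hi)=3, max(lo)=25)
Step 7: insert 25 -> lo=[6, 22, 25, 25] hi=[37, 42, 42] -> (len(lo)=4, len(hi)=3, max(lo)=25)
Step 8: insert 41 -> lo=[6, 22, 25, 25] hi=[37, 41, 42, 42] -> (len(lo)=4, len(hi)=4, max(lo)=25)

Answer: (1,0,25) (1,1,25) (2,1,25) (2,2,25) (3,2,37) (3,3,25) (4,3,25) (4,4,25)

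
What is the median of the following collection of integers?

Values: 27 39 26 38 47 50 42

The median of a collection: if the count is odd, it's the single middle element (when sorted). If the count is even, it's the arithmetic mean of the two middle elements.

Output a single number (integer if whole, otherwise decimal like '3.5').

Step 1: insert 27 -> lo=[27] (size 1, max 27) hi=[] (size 0) -> median=27
Step 2: insert 39 -> lo=[27] (size 1, max 27) hi=[39] (size 1, min 39) -> median=33
Step 3: insert 26 -> lo=[26, 27] (size 2, max 27) hi=[39] (size 1, min 39) -> median=27
Step 4: insert 38 -> lo=[26, 27] (size 2, max 27) hi=[38, 39] (size 2, min 38) -> median=32.5
Step 5: insert 47 -> lo=[26, 27, 38] (size 3, max 38) hi=[39, 47] (size 2, min 39) -> median=38
Step 6: insert 50 -> lo=[26, 27, 38] (size 3, max 38) hi=[39, 47, 50] (size 3, min 39) -> median=38.5
Step 7: insert 42 -> lo=[26, 27, 38, 39] (size 4, max 39) hi=[42, 47, 50] (size 3, min 42) -> median=39

Answer: 39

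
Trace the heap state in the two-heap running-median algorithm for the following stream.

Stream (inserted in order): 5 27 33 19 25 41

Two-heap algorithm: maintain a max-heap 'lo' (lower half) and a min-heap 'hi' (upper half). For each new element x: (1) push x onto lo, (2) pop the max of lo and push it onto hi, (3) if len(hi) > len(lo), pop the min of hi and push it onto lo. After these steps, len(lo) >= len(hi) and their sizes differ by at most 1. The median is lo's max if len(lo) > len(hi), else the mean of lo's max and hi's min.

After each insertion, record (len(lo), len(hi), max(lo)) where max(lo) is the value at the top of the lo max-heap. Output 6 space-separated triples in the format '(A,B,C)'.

Answer: (1,0,5) (1,1,5) (2,1,27) (2,2,19) (3,2,25) (3,3,25)

Derivation:
Step 1: insert 5 -> lo=[5] hi=[] -> (len(lo)=1, len(hi)=0, max(lo)=5)
Step 2: insert 27 -> lo=[5] hi=[27] -> (len(lo)=1, len(hi)=1, max(lo)=5)
Step 3: insert 33 -> lo=[5, 27] hi=[33] -> (len(lo)=2, len(hi)=1, max(lo)=27)
Step 4: insert 19 -> lo=[5, 19] hi=[27, 33] -> (len(lo)=2, len(hi)=2, max(lo)=19)
Step 5: insert 25 -> lo=[5, 19, 25] hi=[27, 33] -> (len(lo)=3, len(hi)=2, max(lo)=25)
Step 6: insert 41 -> lo=[5, 19, 25] hi=[27, 33, 41] -> (len(lo)=3, len(hi)=3, max(lo)=25)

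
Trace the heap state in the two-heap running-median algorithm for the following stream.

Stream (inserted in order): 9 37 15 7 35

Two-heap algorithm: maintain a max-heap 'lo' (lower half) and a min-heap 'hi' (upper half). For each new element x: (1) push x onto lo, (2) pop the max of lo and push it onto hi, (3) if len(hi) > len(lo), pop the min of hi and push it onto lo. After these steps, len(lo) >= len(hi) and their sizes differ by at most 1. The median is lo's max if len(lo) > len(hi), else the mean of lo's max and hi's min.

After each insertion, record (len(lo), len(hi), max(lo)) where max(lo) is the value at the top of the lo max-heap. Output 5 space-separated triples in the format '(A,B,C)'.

Step 1: insert 9 -> lo=[9] hi=[] -> (len(lo)=1, len(hi)=0, max(lo)=9)
Step 2: insert 37 -> lo=[9] hi=[37] -> (len(lo)=1, len(hi)=1, max(lo)=9)
Step 3: insert 15 -> lo=[9, 15] hi=[37] -> (len(lo)=2, len(hi)=1, max(lo)=15)
Step 4: insert 7 -> lo=[7, 9] hi=[15, 37] -> (len(lo)=2, len(hi)=2, max(lo)=9)
Step 5: insert 35 -> lo=[7, 9, 15] hi=[35, 37] -> (len(lo)=3, len(hi)=2, max(lo)=15)

Answer: (1,0,9) (1,1,9) (2,1,15) (2,2,9) (3,2,15)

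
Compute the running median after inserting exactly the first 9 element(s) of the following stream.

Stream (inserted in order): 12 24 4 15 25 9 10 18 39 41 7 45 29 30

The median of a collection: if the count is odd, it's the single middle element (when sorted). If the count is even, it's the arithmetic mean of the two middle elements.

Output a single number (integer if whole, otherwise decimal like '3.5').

Answer: 15

Derivation:
Step 1: insert 12 -> lo=[12] (size 1, max 12) hi=[] (size 0) -> median=12
Step 2: insert 24 -> lo=[12] (size 1, max 12) hi=[24] (size 1, min 24) -> median=18
Step 3: insert 4 -> lo=[4, 12] (size 2, max 12) hi=[24] (size 1, min 24) -> median=12
Step 4: insert 15 -> lo=[4, 12] (size 2, max 12) hi=[15, 24] (size 2, min 15) -> median=13.5
Step 5: insert 25 -> lo=[4, 12, 15] (size 3, max 15) hi=[24, 25] (size 2, min 24) -> median=15
Step 6: insert 9 -> lo=[4, 9, 12] (size 3, max 12) hi=[15, 24, 25] (size 3, min 15) -> median=13.5
Step 7: insert 10 -> lo=[4, 9, 10, 12] (size 4, max 12) hi=[15, 24, 25] (size 3, min 15) -> median=12
Step 8: insert 18 -> lo=[4, 9, 10, 12] (size 4, max 12) hi=[15, 18, 24, 25] (size 4, min 15) -> median=13.5
Step 9: insert 39 -> lo=[4, 9, 10, 12, 15] (size 5, max 15) hi=[18, 24, 25, 39] (size 4, min 18) -> median=15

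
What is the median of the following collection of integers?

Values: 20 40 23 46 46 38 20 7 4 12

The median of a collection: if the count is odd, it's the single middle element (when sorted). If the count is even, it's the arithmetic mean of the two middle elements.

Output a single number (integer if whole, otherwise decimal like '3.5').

Step 1: insert 20 -> lo=[20] (size 1, max 20) hi=[] (size 0) -> median=20
Step 2: insert 40 -> lo=[20] (size 1, max 20) hi=[40] (size 1, min 40) -> median=30
Step 3: insert 23 -> lo=[20, 23] (size 2, max 23) hi=[40] (size 1, min 40) -> median=23
Step 4: insert 46 -> lo=[20, 23] (size 2, max 23) hi=[40, 46] (size 2, min 40) -> median=31.5
Step 5: insert 46 -> lo=[20, 23, 40] (size 3, max 40) hi=[46, 46] (size 2, min 46) -> median=40
Step 6: insert 38 -> lo=[20, 23, 38] (size 3, max 38) hi=[40, 46, 46] (size 3, min 40) -> median=39
Step 7: insert 20 -> lo=[20, 20, 23, 38] (size 4, max 38) hi=[40, 46, 46] (size 3, min 40) -> median=38
Step 8: insert 7 -> lo=[7, 20, 20, 23] (size 4, max 23) hi=[38, 40, 46, 46] (size 4, min 38) -> median=30.5
Step 9: insert 4 -> lo=[4, 7, 20, 20, 23] (size 5, max 23) hi=[38, 40, 46, 46] (size 4, min 38) -> median=23
Step 10: insert 12 -> lo=[4, 7, 12, 20, 20] (size 5, max 20) hi=[23, 38, 40, 46, 46] (size 5, min 23) -> median=21.5

Answer: 21.5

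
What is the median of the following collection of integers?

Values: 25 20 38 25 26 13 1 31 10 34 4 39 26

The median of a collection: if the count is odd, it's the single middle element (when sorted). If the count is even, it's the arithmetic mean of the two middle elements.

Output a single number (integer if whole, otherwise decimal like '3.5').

Step 1: insert 25 -> lo=[25] (size 1, max 25) hi=[] (size 0) -> median=25
Step 2: insert 20 -> lo=[20] (size 1, max 20) hi=[25] (size 1, min 25) -> median=22.5
Step 3: insert 38 -> lo=[20, 25] (size 2, max 25) hi=[38] (size 1, min 38) -> median=25
Step 4: insert 25 -> lo=[20, 25] (size 2, max 25) hi=[25, 38] (size 2, min 25) -> median=25
Step 5: insert 26 -> lo=[20, 25, 25] (size 3, max 25) hi=[26, 38] (size 2, min 26) -> median=25
Step 6: insert 13 -> lo=[13, 20, 25] (size 3, max 25) hi=[25, 26, 38] (size 3, min 25) -> median=25
Step 7: insert 1 -> lo=[1, 13, 20, 25] (size 4, max 25) hi=[25, 26, 38] (size 3, min 25) -> median=25
Step 8: insert 31 -> lo=[1, 13, 20, 25] (size 4, max 25) hi=[25, 26, 31, 38] (size 4, min 25) -> median=25
Step 9: insert 10 -> lo=[1, 10, 13, 20, 25] (size 5, max 25) hi=[25, 26, 31, 38] (size 4, min 25) -> median=25
Step 10: insert 34 -> lo=[1, 10, 13, 20, 25] (size 5, max 25) hi=[25, 26, 31, 34, 38] (size 5, min 25) -> median=25
Step 11: insert 4 -> lo=[1, 4, 10, 13, 20, 25] (size 6, max 25) hi=[25, 26, 31, 34, 38] (size 5, min 25) -> median=25
Step 12: insert 39 -> lo=[1, 4, 10, 13, 20, 25] (size 6, max 25) hi=[25, 26, 31, 34, 38, 39] (size 6, min 25) -> median=25
Step 13: insert 26 -> lo=[1, 4, 10, 13, 20, 25, 25] (size 7, max 25) hi=[26, 26, 31, 34, 38, 39] (size 6, min 26) -> median=25

Answer: 25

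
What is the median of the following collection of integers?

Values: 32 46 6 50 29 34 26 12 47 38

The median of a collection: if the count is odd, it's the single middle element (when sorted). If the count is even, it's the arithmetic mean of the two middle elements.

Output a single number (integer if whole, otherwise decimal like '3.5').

Step 1: insert 32 -> lo=[32] (size 1, max 32) hi=[] (size 0) -> median=32
Step 2: insert 46 -> lo=[32] (size 1, max 32) hi=[46] (size 1, min 46) -> median=39
Step 3: insert 6 -> lo=[6, 32] (size 2, max 32) hi=[46] (size 1, min 46) -> median=32
Step 4: insert 50 -> lo=[6, 32] (size 2, max 32) hi=[46, 50] (size 2, min 46) -> median=39
Step 5: insert 29 -> lo=[6, 29, 32] (size 3, max 32) hi=[46, 50] (size 2, min 46) -> median=32
Step 6: insert 34 -> lo=[6, 29, 32] (size 3, max 32) hi=[34, 46, 50] (size 3, min 34) -> median=33
Step 7: insert 26 -> lo=[6, 26, 29, 32] (size 4, max 32) hi=[34, 46, 50] (size 3, min 34) -> median=32
Step 8: insert 12 -> lo=[6, 12, 26, 29] (size 4, max 29) hi=[32, 34, 46, 50] (size 4, min 32) -> median=30.5
Step 9: insert 47 -> lo=[6, 12, 26, 29, 32] (size 5, max 32) hi=[34, 46, 47, 50] (size 4, min 34) -> median=32
Step 10: insert 38 -> lo=[6, 12, 26, 29, 32] (size 5, max 32) hi=[34, 38, 46, 47, 50] (size 5, min 34) -> median=33

Answer: 33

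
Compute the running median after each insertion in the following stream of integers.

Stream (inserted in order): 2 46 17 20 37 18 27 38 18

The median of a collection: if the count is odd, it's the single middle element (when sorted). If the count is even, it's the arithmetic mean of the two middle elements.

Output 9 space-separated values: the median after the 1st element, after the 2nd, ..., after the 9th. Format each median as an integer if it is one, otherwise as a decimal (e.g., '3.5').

Step 1: insert 2 -> lo=[2] (size 1, max 2) hi=[] (size 0) -> median=2
Step 2: insert 46 -> lo=[2] (size 1, max 2) hi=[46] (size 1, min 46) -> median=24
Step 3: insert 17 -> lo=[2, 17] (size 2, max 17) hi=[46] (size 1, min 46) -> median=17
Step 4: insert 20 -> lo=[2, 17] (size 2, max 17) hi=[20, 46] (size 2, min 20) -> median=18.5
Step 5: insert 37 -> lo=[2, 17, 20] (size 3, max 20) hi=[37, 46] (size 2, min 37) -> median=20
Step 6: insert 18 -> lo=[2, 17, 18] (size 3, max 18) hi=[20, 37, 46] (size 3, min 20) -> median=19
Step 7: insert 27 -> lo=[2, 17, 18, 20] (size 4, max 20) hi=[27, 37, 46] (size 3, min 27) -> median=20
Step 8: insert 38 -> lo=[2, 17, 18, 20] (size 4, max 20) hi=[27, 37, 38, 46] (size 4, min 27) -> median=23.5
Step 9: insert 18 -> lo=[2, 17, 18, 18, 20] (size 5, max 20) hi=[27, 37, 38, 46] (size 4, min 27) -> median=20

Answer: 2 24 17 18.5 20 19 20 23.5 20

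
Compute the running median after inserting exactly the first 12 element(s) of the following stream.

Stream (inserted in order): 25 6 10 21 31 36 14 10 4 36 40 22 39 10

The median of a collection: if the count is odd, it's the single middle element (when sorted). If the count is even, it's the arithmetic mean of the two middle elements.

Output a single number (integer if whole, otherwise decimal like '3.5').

Answer: 21.5

Derivation:
Step 1: insert 25 -> lo=[25] (size 1, max 25) hi=[] (size 0) -> median=25
Step 2: insert 6 -> lo=[6] (size 1, max 6) hi=[25] (size 1, min 25) -> median=15.5
Step 3: insert 10 -> lo=[6, 10] (size 2, max 10) hi=[25] (size 1, min 25) -> median=10
Step 4: insert 21 -> lo=[6, 10] (size 2, max 10) hi=[21, 25] (size 2, min 21) -> median=15.5
Step 5: insert 31 -> lo=[6, 10, 21] (size 3, max 21) hi=[25, 31] (size 2, min 25) -> median=21
Step 6: insert 36 -> lo=[6, 10, 21] (size 3, max 21) hi=[25, 31, 36] (size 3, min 25) -> median=23
Step 7: insert 14 -> lo=[6, 10, 14, 21] (size 4, max 21) hi=[25, 31, 36] (size 3, min 25) -> median=21
Step 8: insert 10 -> lo=[6, 10, 10, 14] (size 4, max 14) hi=[21, 25, 31, 36] (size 4, min 21) -> median=17.5
Step 9: insert 4 -> lo=[4, 6, 10, 10, 14] (size 5, max 14) hi=[21, 25, 31, 36] (size 4, min 21) -> median=14
Step 10: insert 36 -> lo=[4, 6, 10, 10, 14] (size 5, max 14) hi=[21, 25, 31, 36, 36] (size 5, min 21) -> median=17.5
Step 11: insert 40 -> lo=[4, 6, 10, 10, 14, 21] (size 6, max 21) hi=[25, 31, 36, 36, 40] (size 5, min 25) -> median=21
Step 12: insert 22 -> lo=[4, 6, 10, 10, 14, 21] (size 6, max 21) hi=[22, 25, 31, 36, 36, 40] (size 6, min 22) -> median=21.5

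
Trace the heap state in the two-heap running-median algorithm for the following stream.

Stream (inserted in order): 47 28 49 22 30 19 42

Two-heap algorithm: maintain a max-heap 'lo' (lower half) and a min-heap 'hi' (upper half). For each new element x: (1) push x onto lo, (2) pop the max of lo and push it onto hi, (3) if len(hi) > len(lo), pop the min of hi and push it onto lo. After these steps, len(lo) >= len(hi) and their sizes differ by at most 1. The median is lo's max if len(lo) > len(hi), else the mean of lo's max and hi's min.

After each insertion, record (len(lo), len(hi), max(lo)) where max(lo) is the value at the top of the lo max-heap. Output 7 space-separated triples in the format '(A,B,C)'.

Step 1: insert 47 -> lo=[47] hi=[] -> (len(lo)=1, len(hi)=0, max(lo)=47)
Step 2: insert 28 -> lo=[28] hi=[47] -> (len(lo)=1, len(hi)=1, max(lo)=28)
Step 3: insert 49 -> lo=[28, 47] hi=[49] -> (len(lo)=2, len(hi)=1, max(lo)=47)
Step 4: insert 22 -> lo=[22, 28] hi=[47, 49] -> (len(lo)=2, len(hi)=2, max(lo)=28)
Step 5: insert 30 -> lo=[22, 28, 30] hi=[47, 49] -> (len(lo)=3, len(hi)=2, max(lo)=30)
Step 6: insert 19 -> lo=[19, 22, 28] hi=[30, 47, 49] -> (len(lo)=3, len(hi)=3, max(lo)=28)
Step 7: insert 42 -> lo=[19, 22, 28, 30] hi=[42, 47, 49] -> (len(lo)=4, len(hi)=3, max(lo)=30)

Answer: (1,0,47) (1,1,28) (2,1,47) (2,2,28) (3,2,30) (3,3,28) (4,3,30)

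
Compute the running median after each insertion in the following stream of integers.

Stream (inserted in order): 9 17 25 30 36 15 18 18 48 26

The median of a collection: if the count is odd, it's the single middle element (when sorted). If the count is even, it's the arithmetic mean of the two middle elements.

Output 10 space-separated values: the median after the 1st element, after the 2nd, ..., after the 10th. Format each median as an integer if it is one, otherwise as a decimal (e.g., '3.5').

Step 1: insert 9 -> lo=[9] (size 1, max 9) hi=[] (size 0) -> median=9
Step 2: insert 17 -> lo=[9] (size 1, max 9) hi=[17] (size 1, min 17) -> median=13
Step 3: insert 25 -> lo=[9, 17] (size 2, max 17) hi=[25] (size 1, min 25) -> median=17
Step 4: insert 30 -> lo=[9, 17] (size 2, max 17) hi=[25, 30] (size 2, min 25) -> median=21
Step 5: insert 36 -> lo=[9, 17, 25] (size 3, max 25) hi=[30, 36] (size 2, min 30) -> median=25
Step 6: insert 15 -> lo=[9, 15, 17] (size 3, max 17) hi=[25, 30, 36] (size 3, min 25) -> median=21
Step 7: insert 18 -> lo=[9, 15, 17, 18] (size 4, max 18) hi=[25, 30, 36] (size 3, min 25) -> median=18
Step 8: insert 18 -> lo=[9, 15, 17, 18] (size 4, max 18) hi=[18, 25, 30, 36] (size 4, min 18) -> median=18
Step 9: insert 48 -> lo=[9, 15, 17, 18, 18] (size 5, max 18) hi=[25, 30, 36, 48] (size 4, min 25) -> median=18
Step 10: insert 26 -> lo=[9, 15, 17, 18, 18] (size 5, max 18) hi=[25, 26, 30, 36, 48] (size 5, min 25) -> median=21.5

Answer: 9 13 17 21 25 21 18 18 18 21.5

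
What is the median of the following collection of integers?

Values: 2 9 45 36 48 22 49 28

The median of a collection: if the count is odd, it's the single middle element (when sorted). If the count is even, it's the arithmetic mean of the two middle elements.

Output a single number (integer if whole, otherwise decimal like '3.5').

Step 1: insert 2 -> lo=[2] (size 1, max 2) hi=[] (size 0) -> median=2
Step 2: insert 9 -> lo=[2] (size 1, max 2) hi=[9] (size 1, min 9) -> median=5.5
Step 3: insert 45 -> lo=[2, 9] (size 2, max 9) hi=[45] (size 1, min 45) -> median=9
Step 4: insert 36 -> lo=[2, 9] (size 2, max 9) hi=[36, 45] (size 2, min 36) -> median=22.5
Step 5: insert 48 -> lo=[2, 9, 36] (size 3, max 36) hi=[45, 48] (size 2, min 45) -> median=36
Step 6: insert 22 -> lo=[2, 9, 22] (size 3, max 22) hi=[36, 45, 48] (size 3, min 36) -> median=29
Step 7: insert 49 -> lo=[2, 9, 22, 36] (size 4, max 36) hi=[45, 48, 49] (size 3, min 45) -> median=36
Step 8: insert 28 -> lo=[2, 9, 22, 28] (size 4, max 28) hi=[36, 45, 48, 49] (size 4, min 36) -> median=32

Answer: 32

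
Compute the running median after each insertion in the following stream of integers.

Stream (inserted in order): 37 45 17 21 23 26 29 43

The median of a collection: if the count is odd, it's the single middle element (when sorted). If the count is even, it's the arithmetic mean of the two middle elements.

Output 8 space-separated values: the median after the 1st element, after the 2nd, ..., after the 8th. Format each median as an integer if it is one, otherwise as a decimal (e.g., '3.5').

Answer: 37 41 37 29 23 24.5 26 27.5

Derivation:
Step 1: insert 37 -> lo=[37] (size 1, max 37) hi=[] (size 0) -> median=37
Step 2: insert 45 -> lo=[37] (size 1, max 37) hi=[45] (size 1, min 45) -> median=41
Step 3: insert 17 -> lo=[17, 37] (size 2, max 37) hi=[45] (size 1, min 45) -> median=37
Step 4: insert 21 -> lo=[17, 21] (size 2, max 21) hi=[37, 45] (size 2, min 37) -> median=29
Step 5: insert 23 -> lo=[17, 21, 23] (size 3, max 23) hi=[37, 45] (size 2, min 37) -> median=23
Step 6: insert 26 -> lo=[17, 21, 23] (size 3, max 23) hi=[26, 37, 45] (size 3, min 26) -> median=24.5
Step 7: insert 29 -> lo=[17, 21, 23, 26] (size 4, max 26) hi=[29, 37, 45] (size 3, min 29) -> median=26
Step 8: insert 43 -> lo=[17, 21, 23, 26] (size 4, max 26) hi=[29, 37, 43, 45] (size 4, min 29) -> median=27.5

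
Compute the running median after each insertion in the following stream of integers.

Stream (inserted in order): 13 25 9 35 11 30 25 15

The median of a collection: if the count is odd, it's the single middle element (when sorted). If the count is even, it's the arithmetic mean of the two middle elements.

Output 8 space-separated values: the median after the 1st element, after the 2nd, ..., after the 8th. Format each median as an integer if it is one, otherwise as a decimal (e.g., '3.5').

Answer: 13 19 13 19 13 19 25 20

Derivation:
Step 1: insert 13 -> lo=[13] (size 1, max 13) hi=[] (size 0) -> median=13
Step 2: insert 25 -> lo=[13] (size 1, max 13) hi=[25] (size 1, min 25) -> median=19
Step 3: insert 9 -> lo=[9, 13] (size 2, max 13) hi=[25] (size 1, min 25) -> median=13
Step 4: insert 35 -> lo=[9, 13] (size 2, max 13) hi=[25, 35] (size 2, min 25) -> median=19
Step 5: insert 11 -> lo=[9, 11, 13] (size 3, max 13) hi=[25, 35] (size 2, min 25) -> median=13
Step 6: insert 30 -> lo=[9, 11, 13] (size 3, max 13) hi=[25, 30, 35] (size 3, min 25) -> median=19
Step 7: insert 25 -> lo=[9, 11, 13, 25] (size 4, max 25) hi=[25, 30, 35] (size 3, min 25) -> median=25
Step 8: insert 15 -> lo=[9, 11, 13, 15] (size 4, max 15) hi=[25, 25, 30, 35] (size 4, min 25) -> median=20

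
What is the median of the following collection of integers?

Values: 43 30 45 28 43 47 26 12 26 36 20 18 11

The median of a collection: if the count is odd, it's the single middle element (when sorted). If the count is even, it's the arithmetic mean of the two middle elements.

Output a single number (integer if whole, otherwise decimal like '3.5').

Step 1: insert 43 -> lo=[43] (size 1, max 43) hi=[] (size 0) -> median=43
Step 2: insert 30 -> lo=[30] (size 1, max 30) hi=[43] (size 1, min 43) -> median=36.5
Step 3: insert 45 -> lo=[30, 43] (size 2, max 43) hi=[45] (size 1, min 45) -> median=43
Step 4: insert 28 -> lo=[28, 30] (size 2, max 30) hi=[43, 45] (size 2, min 43) -> median=36.5
Step 5: insert 43 -> lo=[28, 30, 43] (size 3, max 43) hi=[43, 45] (size 2, min 43) -> median=43
Step 6: insert 47 -> lo=[28, 30, 43] (size 3, max 43) hi=[43, 45, 47] (size 3, min 43) -> median=43
Step 7: insert 26 -> lo=[26, 28, 30, 43] (size 4, max 43) hi=[43, 45, 47] (size 3, min 43) -> median=43
Step 8: insert 12 -> lo=[12, 26, 28, 30] (size 4, max 30) hi=[43, 43, 45, 47] (size 4, min 43) -> median=36.5
Step 9: insert 26 -> lo=[12, 26, 26, 28, 30] (size 5, max 30) hi=[43, 43, 45, 47] (size 4, min 43) -> median=30
Step 10: insert 36 -> lo=[12, 26, 26, 28, 30] (size 5, max 30) hi=[36, 43, 43, 45, 47] (size 5, min 36) -> median=33
Step 11: insert 20 -> lo=[12, 20, 26, 26, 28, 30] (size 6, max 30) hi=[36, 43, 43, 45, 47] (size 5, min 36) -> median=30
Step 12: insert 18 -> lo=[12, 18, 20, 26, 26, 28] (size 6, max 28) hi=[30, 36, 43, 43, 45, 47] (size 6, min 30) -> median=29
Step 13: insert 11 -> lo=[11, 12, 18, 20, 26, 26, 28] (size 7, max 28) hi=[30, 36, 43, 43, 45, 47] (size 6, min 30) -> median=28

Answer: 28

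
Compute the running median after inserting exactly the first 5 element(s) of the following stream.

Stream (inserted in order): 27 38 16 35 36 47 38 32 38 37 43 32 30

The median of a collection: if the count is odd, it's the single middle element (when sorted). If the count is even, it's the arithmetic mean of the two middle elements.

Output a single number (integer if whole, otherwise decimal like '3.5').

Step 1: insert 27 -> lo=[27] (size 1, max 27) hi=[] (size 0) -> median=27
Step 2: insert 38 -> lo=[27] (size 1, max 27) hi=[38] (size 1, min 38) -> median=32.5
Step 3: insert 16 -> lo=[16, 27] (size 2, max 27) hi=[38] (size 1, min 38) -> median=27
Step 4: insert 35 -> lo=[16, 27] (size 2, max 27) hi=[35, 38] (size 2, min 35) -> median=31
Step 5: insert 36 -> lo=[16, 27, 35] (size 3, max 35) hi=[36, 38] (size 2, min 36) -> median=35

Answer: 35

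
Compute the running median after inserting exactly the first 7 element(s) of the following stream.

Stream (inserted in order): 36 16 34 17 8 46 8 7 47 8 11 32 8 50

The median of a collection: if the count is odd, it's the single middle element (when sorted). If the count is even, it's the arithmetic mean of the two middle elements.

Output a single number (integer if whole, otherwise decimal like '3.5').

Answer: 17

Derivation:
Step 1: insert 36 -> lo=[36] (size 1, max 36) hi=[] (size 0) -> median=36
Step 2: insert 16 -> lo=[16] (size 1, max 16) hi=[36] (size 1, min 36) -> median=26
Step 3: insert 34 -> lo=[16, 34] (size 2, max 34) hi=[36] (size 1, min 36) -> median=34
Step 4: insert 17 -> lo=[16, 17] (size 2, max 17) hi=[34, 36] (size 2, min 34) -> median=25.5
Step 5: insert 8 -> lo=[8, 16, 17] (size 3, max 17) hi=[34, 36] (size 2, min 34) -> median=17
Step 6: insert 46 -> lo=[8, 16, 17] (size 3, max 17) hi=[34, 36, 46] (size 3, min 34) -> median=25.5
Step 7: insert 8 -> lo=[8, 8, 16, 17] (size 4, max 17) hi=[34, 36, 46] (size 3, min 34) -> median=17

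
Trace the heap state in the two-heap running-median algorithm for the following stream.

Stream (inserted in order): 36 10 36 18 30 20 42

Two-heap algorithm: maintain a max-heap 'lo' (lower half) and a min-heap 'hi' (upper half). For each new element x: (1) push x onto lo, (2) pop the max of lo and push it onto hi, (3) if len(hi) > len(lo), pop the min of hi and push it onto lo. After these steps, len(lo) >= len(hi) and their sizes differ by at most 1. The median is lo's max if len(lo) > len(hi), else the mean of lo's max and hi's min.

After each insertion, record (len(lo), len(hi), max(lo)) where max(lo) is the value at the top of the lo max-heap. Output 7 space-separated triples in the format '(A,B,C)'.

Step 1: insert 36 -> lo=[36] hi=[] -> (len(lo)=1, len(hi)=0, max(lo)=36)
Step 2: insert 10 -> lo=[10] hi=[36] -> (len(lo)=1, len(hi)=1, max(lo)=10)
Step 3: insert 36 -> lo=[10, 36] hi=[36] -> (len(lo)=2, len(hi)=1, max(lo)=36)
Step 4: insert 18 -> lo=[10, 18] hi=[36, 36] -> (len(lo)=2, len(hi)=2, max(lo)=18)
Step 5: insert 30 -> lo=[10, 18, 30] hi=[36, 36] -> (len(lo)=3, len(hi)=2, max(lo)=30)
Step 6: insert 20 -> lo=[10, 18, 20] hi=[30, 36, 36] -> (len(lo)=3, len(hi)=3, max(lo)=20)
Step 7: insert 42 -> lo=[10, 18, 20, 30] hi=[36, 36, 42] -> (len(lo)=4, len(hi)=3, max(lo)=30)

Answer: (1,0,36) (1,1,10) (2,1,36) (2,2,18) (3,2,30) (3,3,20) (4,3,30)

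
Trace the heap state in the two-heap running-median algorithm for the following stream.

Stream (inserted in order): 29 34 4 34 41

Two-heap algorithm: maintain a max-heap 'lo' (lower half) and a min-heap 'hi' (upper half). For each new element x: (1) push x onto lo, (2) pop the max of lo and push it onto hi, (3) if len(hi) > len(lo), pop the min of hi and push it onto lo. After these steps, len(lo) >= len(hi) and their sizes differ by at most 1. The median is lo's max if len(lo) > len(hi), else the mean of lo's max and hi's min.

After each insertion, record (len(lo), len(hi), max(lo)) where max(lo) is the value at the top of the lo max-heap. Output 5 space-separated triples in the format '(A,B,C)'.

Step 1: insert 29 -> lo=[29] hi=[] -> (len(lo)=1, len(hi)=0, max(lo)=29)
Step 2: insert 34 -> lo=[29] hi=[34] -> (len(lo)=1, len(hi)=1, max(lo)=29)
Step 3: insert 4 -> lo=[4, 29] hi=[34] -> (len(lo)=2, len(hi)=1, max(lo)=29)
Step 4: insert 34 -> lo=[4, 29] hi=[34, 34] -> (len(lo)=2, len(hi)=2, max(lo)=29)
Step 5: insert 41 -> lo=[4, 29, 34] hi=[34, 41] -> (len(lo)=3, len(hi)=2, max(lo)=34)

Answer: (1,0,29) (1,1,29) (2,1,29) (2,2,29) (3,2,34)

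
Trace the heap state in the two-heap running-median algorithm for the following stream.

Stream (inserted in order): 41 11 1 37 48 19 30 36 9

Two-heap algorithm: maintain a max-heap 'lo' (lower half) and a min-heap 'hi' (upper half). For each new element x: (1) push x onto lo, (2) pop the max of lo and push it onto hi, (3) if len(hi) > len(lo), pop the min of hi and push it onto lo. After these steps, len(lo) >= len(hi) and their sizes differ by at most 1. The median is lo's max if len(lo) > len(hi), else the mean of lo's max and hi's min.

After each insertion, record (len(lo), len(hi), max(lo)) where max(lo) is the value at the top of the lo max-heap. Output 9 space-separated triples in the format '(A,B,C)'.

Answer: (1,0,41) (1,1,11) (2,1,11) (2,2,11) (3,2,37) (3,3,19) (4,3,30) (4,4,30) (5,4,30)

Derivation:
Step 1: insert 41 -> lo=[41] hi=[] -> (len(lo)=1, len(hi)=0, max(lo)=41)
Step 2: insert 11 -> lo=[11] hi=[41] -> (len(lo)=1, len(hi)=1, max(lo)=11)
Step 3: insert 1 -> lo=[1, 11] hi=[41] -> (len(lo)=2, len(hi)=1, max(lo)=11)
Step 4: insert 37 -> lo=[1, 11] hi=[37, 41] -> (len(lo)=2, len(hi)=2, max(lo)=11)
Step 5: insert 48 -> lo=[1, 11, 37] hi=[41, 48] -> (len(lo)=3, len(hi)=2, max(lo)=37)
Step 6: insert 19 -> lo=[1, 11, 19] hi=[37, 41, 48] -> (len(lo)=3, len(hi)=3, max(lo)=19)
Step 7: insert 30 -> lo=[1, 11, 19, 30] hi=[37, 41, 48] -> (len(lo)=4, len(hi)=3, max(lo)=30)
Step 8: insert 36 -> lo=[1, 11, 19, 30] hi=[36, 37, 41, 48] -> (len(lo)=4, len(hi)=4, max(lo)=30)
Step 9: insert 9 -> lo=[1, 9, 11, 19, 30] hi=[36, 37, 41, 48] -> (len(lo)=5, len(hi)=4, max(lo)=30)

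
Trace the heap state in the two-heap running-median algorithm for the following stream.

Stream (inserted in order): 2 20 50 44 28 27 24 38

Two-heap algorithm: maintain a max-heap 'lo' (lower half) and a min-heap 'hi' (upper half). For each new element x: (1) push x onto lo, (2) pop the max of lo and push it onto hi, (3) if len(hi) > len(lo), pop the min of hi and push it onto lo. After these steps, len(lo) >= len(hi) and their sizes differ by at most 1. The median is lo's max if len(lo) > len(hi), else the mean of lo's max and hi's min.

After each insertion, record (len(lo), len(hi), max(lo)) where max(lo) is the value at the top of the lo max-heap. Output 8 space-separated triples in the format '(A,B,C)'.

Step 1: insert 2 -> lo=[2] hi=[] -> (len(lo)=1, len(hi)=0, max(lo)=2)
Step 2: insert 20 -> lo=[2] hi=[20] -> (len(lo)=1, len(hi)=1, max(lo)=2)
Step 3: insert 50 -> lo=[2, 20] hi=[50] -> (len(lo)=2, len(hi)=1, max(lo)=20)
Step 4: insert 44 -> lo=[2, 20] hi=[44, 50] -> (len(lo)=2, len(hi)=2, max(lo)=20)
Step 5: insert 28 -> lo=[2, 20, 28] hi=[44, 50] -> (len(lo)=3, len(hi)=2, max(lo)=28)
Step 6: insert 27 -> lo=[2, 20, 27] hi=[28, 44, 50] -> (len(lo)=3, len(hi)=3, max(lo)=27)
Step 7: insert 24 -> lo=[2, 20, 24, 27] hi=[28, 44, 50] -> (len(lo)=4, len(hi)=3, max(lo)=27)
Step 8: insert 38 -> lo=[2, 20, 24, 27] hi=[28, 38, 44, 50] -> (len(lo)=4, len(hi)=4, max(lo)=27)

Answer: (1,0,2) (1,1,2) (2,1,20) (2,2,20) (3,2,28) (3,3,27) (4,3,27) (4,4,27)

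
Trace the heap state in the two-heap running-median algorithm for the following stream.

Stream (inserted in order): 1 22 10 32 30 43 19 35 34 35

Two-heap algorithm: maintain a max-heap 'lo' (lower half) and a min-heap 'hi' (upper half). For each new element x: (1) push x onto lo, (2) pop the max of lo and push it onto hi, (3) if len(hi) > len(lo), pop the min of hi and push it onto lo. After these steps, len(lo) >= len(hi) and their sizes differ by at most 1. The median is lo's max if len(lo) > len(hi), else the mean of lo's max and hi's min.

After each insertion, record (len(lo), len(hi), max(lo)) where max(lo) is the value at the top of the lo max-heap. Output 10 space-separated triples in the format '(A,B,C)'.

Answer: (1,0,1) (1,1,1) (2,1,10) (2,2,10) (3,2,22) (3,3,22) (4,3,22) (4,4,22) (5,4,30) (5,5,30)

Derivation:
Step 1: insert 1 -> lo=[1] hi=[] -> (len(lo)=1, len(hi)=0, max(lo)=1)
Step 2: insert 22 -> lo=[1] hi=[22] -> (len(lo)=1, len(hi)=1, max(lo)=1)
Step 3: insert 10 -> lo=[1, 10] hi=[22] -> (len(lo)=2, len(hi)=1, max(lo)=10)
Step 4: insert 32 -> lo=[1, 10] hi=[22, 32] -> (len(lo)=2, len(hi)=2, max(lo)=10)
Step 5: insert 30 -> lo=[1, 10, 22] hi=[30, 32] -> (len(lo)=3, len(hi)=2, max(lo)=22)
Step 6: insert 43 -> lo=[1, 10, 22] hi=[30, 32, 43] -> (len(lo)=3, len(hi)=3, max(lo)=22)
Step 7: insert 19 -> lo=[1, 10, 19, 22] hi=[30, 32, 43] -> (len(lo)=4, len(hi)=3, max(lo)=22)
Step 8: insert 35 -> lo=[1, 10, 19, 22] hi=[30, 32, 35, 43] -> (len(lo)=4, len(hi)=4, max(lo)=22)
Step 9: insert 34 -> lo=[1, 10, 19, 22, 30] hi=[32, 34, 35, 43] -> (len(lo)=5, len(hi)=4, max(lo)=30)
Step 10: insert 35 -> lo=[1, 10, 19, 22, 30] hi=[32, 34, 35, 35, 43] -> (len(lo)=5, len(hi)=5, max(lo)=30)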